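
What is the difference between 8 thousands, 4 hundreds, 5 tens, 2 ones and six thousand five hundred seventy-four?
Convert 8 thousands, 4 hundreds, 5 tens, 2 ones (place-value notation) → 8×1000 + 4×100 + 5×10 + 2 = 8452 (decimal)
Convert six thousand five hundred seventy-four (English words) → 6×1000 + 5×100 + 74 = 6574 (decimal)
Difference: |8452 - 6574| = 1878
1878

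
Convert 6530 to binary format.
Convert 6530 (decimal) → 6530 = 4096 + 2048 + 256 + 128 + 2 → 0b1100110000010 (binary)
0b1100110000010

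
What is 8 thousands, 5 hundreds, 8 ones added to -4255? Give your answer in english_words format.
Convert 8 thousands, 5 hundreds, 8 ones (place-value notation) → 8×1000 + 5×100 + 8 = 8508 (decimal)
Compute 8508 + -4255 = 4253
Convert 4253 (decimal) → 4253 = 4×1000 + 2×100 + 53 → four thousand two hundred fifty-three (English words)
four thousand two hundred fifty-three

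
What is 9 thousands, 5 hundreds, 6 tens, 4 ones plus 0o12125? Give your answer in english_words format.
Convert 9 thousands, 5 hundreds, 6 tens, 4 ones (place-value notation) → 9×1000 + 5×100 + 6×10 + 4 = 9564 (decimal)
Convert 0o12125 (octal) → 1×4096 + 2×512 + 1×64 + 2×8 + 5 = 5205 (decimal)
Compute 9564 + 5205 = 14769
Convert 14769 (decimal) → 14769 = 14×1000 + 7×100 + 69 → fourteen thousand seven hundred sixty-nine (English words)
fourteen thousand seven hundred sixty-nine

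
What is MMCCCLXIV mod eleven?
Convert MMCCCLXIV (Roman numeral) → 1000 + 1000 + 100 + 100 + 100 + 50 + 10 + 4 = 2364 (decimal)
Convert eleven (English words) → 11 (decimal)
Compute 2364 mod 11 = 10
10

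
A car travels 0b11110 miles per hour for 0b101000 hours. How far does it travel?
Convert 0b11110 (binary) → 16 + 8 + 4 + 2 = 30 (decimal)
Convert 0b101000 (binary) → 32 + 8 = 40 (decimal)
Compute 30 × 40 = 1200
1200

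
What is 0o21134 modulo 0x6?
Convert 0o21134 (octal) → 2×4096 + 1×512 + 1×64 + 3×8 + 4 = 8796 (decimal)
Convert 0x6 (hexadecimal) → 6 (decimal)
Compute 8796 mod 6 = 0
0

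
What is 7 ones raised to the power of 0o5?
Convert 7 ones (place-value notation) → 7 (decimal)
Convert 0o5 (octal) → 5 (decimal)
Compute 7 ^ 5 = 16807
16807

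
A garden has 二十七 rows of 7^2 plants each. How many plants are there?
Convert 7^2 (power) → 49 (decimal)
Convert 二十七 (Chinese numeral) → 2×10 + 7 = 27 (decimal)
Compute 49 × 27 = 1323
1323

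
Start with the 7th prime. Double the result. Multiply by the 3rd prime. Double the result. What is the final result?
Convert the 7th prime (prime index) → 17 (decimal)
Start: 17
17 × 2 = 34
Convert the 3rd prime (prime index) → 5 (decimal)
34 × 5 = 170
170 × 2 = 340
340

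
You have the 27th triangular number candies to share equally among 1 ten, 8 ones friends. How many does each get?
Convert the 27th triangular number (triangular index) → 27×28/2 = 378 (decimal)
Convert 1 ten, 8 ones (place-value notation) → 1×10 + 8 = 18 (decimal)
Compute 378 ÷ 18 = 21
21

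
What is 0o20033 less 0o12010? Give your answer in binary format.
Convert 0o20033 (octal) → 2×4096 + 3×8 + 3 = 8219 (decimal)
Convert 0o12010 (octal) → 1×4096 + 2×512 + 1×8 = 5128 (decimal)
Compute 8219 - 5128 = 3091
Convert 3091 (decimal) → 3091 = 2048 + 1024 + 16 + 2 + 1 → 0b110000010011 (binary)
0b110000010011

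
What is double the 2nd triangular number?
The 2nd triangular number = 2×3/2 = 3
Compute 3 × 2 = 6
6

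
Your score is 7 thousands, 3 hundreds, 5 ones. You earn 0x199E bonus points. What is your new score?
Convert 7 thousands, 3 hundreds, 5 ones (place-value notation) → 7×1000 + 3×100 + 5 = 7305 (decimal)
Convert 0x199E (hexadecimal) → 1×4096 + 9×256 + 9×16 + 14 = 6558 (decimal)
Compute 7305 + 6558 = 13863
13863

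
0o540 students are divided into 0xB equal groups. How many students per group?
Convert 0o540 (octal) → 5×64 + 4×8 = 352 (decimal)
Convert 0xB (hexadecimal) → 11 (decimal)
Compute 352 ÷ 11 = 32
32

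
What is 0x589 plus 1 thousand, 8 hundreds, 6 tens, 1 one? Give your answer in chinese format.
Convert 0x589 (hexadecimal) → 5×256 + 8×16 + 9 = 1417 (decimal)
Convert 1 thousand, 8 hundreds, 6 tens, 1 one (place-value notation) → 1×1000 + 8×100 + 6×10 + 1 = 1861 (decimal)
Compute 1417 + 1861 = 3278
Convert 3278 (decimal) → 3278 = 3×1000 + 2×100 + 7×10 + 8 → 三千二百七十八 (Chinese numeral)
三千二百七十八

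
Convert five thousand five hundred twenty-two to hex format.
Convert five thousand five hundred twenty-two (English words) → 5×1000 + 5×100 + 22 = 5522 (decimal)
Convert 5522 (decimal) → 5522 = 1×4096 + 5×256 + 9×16 + 2 → 0x1592 (hexadecimal)
0x1592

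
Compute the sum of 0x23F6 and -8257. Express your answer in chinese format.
Convert 0x23F6 (hexadecimal) → 2×4096 + 3×256 + 15×16 + 6 = 9206 (decimal)
Compute 9206 + -8257 = 949
Convert 949 (decimal) → 949 = 9×100 + 4×10 + 9 → 九百四十九 (Chinese numeral)
九百四十九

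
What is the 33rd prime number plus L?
The 33rd prime number = 137
Convert L (Roman numeral) → 50 (decimal)
Compute 137 + 50 = 187
187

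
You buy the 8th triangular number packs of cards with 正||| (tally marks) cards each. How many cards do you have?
Convert 正||| (tally marks) → 5 + 3 = 8 (decimal)
Convert the 8th triangular number (triangular index) → 8×9/2 = 36 (decimal)
Compute 8 × 36 = 288
288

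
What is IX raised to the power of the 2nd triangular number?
Convert IX (Roman numeral) → 9 (decimal)
Convert the 2nd triangular number (triangular index) → 2×3/2 = 3 (decimal)
Compute 9 ^ 3 = 729
729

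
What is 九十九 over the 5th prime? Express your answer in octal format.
Convert 九十九 (Chinese numeral) → 9×10 + 9 = 99 (decimal)
Convert the 5th prime (prime index) → 11 (decimal)
Compute 99 ÷ 11 = 9
Convert 9 (decimal) → 9 = 1×8 + 1 → 0o11 (octal)
0o11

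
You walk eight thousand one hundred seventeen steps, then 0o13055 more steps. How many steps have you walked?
Convert eight thousand one hundred seventeen (English words) → 8×1000 + 1×100 + 17 = 8117 (decimal)
Convert 0o13055 (octal) → 1×4096 + 3×512 + 5×8 + 5 = 5677 (decimal)
Compute 8117 + 5677 = 13794
13794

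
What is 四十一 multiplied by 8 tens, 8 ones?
Convert 四十一 (Chinese numeral) → 4×10 + 1 = 41 (decimal)
Convert 8 tens, 8 ones (place-value notation) → 8×10 + 8 = 88 (decimal)
Compute 41 × 88 = 3608
3608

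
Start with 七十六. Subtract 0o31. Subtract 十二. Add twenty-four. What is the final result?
Convert 七十六 (Chinese numeral) → 7×10 + 6 = 76 (decimal)
Start: 76
Convert 0o31 (octal) → 3×8 + 1 = 25 (decimal)
76 - 25 = 51
Convert 十二 (Chinese numeral) → 1×10 + 2 = 12 (decimal)
51 - 12 = 39
Convert twenty-four (English words) → 24 (decimal)
39 + 24 = 63
63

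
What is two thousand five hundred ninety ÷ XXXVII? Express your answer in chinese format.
Convert two thousand five hundred ninety (English words) → 2×1000 + 5×100 + 90 = 2590 (decimal)
Convert XXXVII (Roman numeral) → 10 + 10 + 10 + 5 + 1 + 1 = 37 (decimal)
Compute 2590 ÷ 37 = 70
Convert 70 (decimal) → 70 = 7×10 → 七十 (Chinese numeral)
七十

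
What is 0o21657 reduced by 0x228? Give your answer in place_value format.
Convert 0o21657 (octal) → 2×4096 + 1×512 + 6×64 + 5×8 + 7 = 9135 (decimal)
Convert 0x228 (hexadecimal) → 2×256 + 2×16 + 8 = 552 (decimal)
Compute 9135 - 552 = 8583
Convert 8583 (decimal) → 8583 = 8×1000 + 5×100 + 8×10 + 3 → 8 thousands, 5 hundreds, 8 tens, 3 ones (place-value notation)
8 thousands, 5 hundreds, 8 tens, 3 ones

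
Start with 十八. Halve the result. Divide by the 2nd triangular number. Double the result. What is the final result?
Convert 十八 (Chinese numeral) → 1×10 + 8 = 18 (decimal)
Start: 18
18 ÷ 2 = 9
Convert the 2nd triangular number (triangular index) → 2×3/2 = 3 (decimal)
9 ÷ 3 = 3
3 × 2 = 6
6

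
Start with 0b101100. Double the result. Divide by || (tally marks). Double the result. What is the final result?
Convert 0b101100 (binary) → 32 + 8 + 4 = 44 (decimal)
Start: 44
44 × 2 = 88
Convert || (tally marks) → 2 (decimal)
88 ÷ 2 = 44
44 × 2 = 88
88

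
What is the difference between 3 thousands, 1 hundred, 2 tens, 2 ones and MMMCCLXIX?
Convert 3 thousands, 1 hundred, 2 tens, 2 ones (place-value notation) → 3×1000 + 1×100 + 2×10 + 2 = 3122 (decimal)
Convert MMMCCLXIX (Roman numeral) → 1000 + 1000 + 1000 + 100 + 100 + 50 + 10 + 9 = 3269 (decimal)
Difference: |3122 - 3269| = 147
147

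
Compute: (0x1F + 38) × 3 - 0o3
Convert 0x1F (hexadecimal) → 1×16 + 15 = 31 (decimal)
Convert 0o3 (octal) → 3 (decimal)
Expression in decimal: (31 + 38) × 3 - 3
Parentheses first: 31 + 38 = 69
Multiply: 69 × 3 = 207
Subtract: 207 - 3 = 204
204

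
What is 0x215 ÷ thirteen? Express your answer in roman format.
Convert 0x215 (hexadecimal) → 2×256 + 1×16 + 5 = 533 (decimal)
Convert thirteen (English words) → 13 (decimal)
Compute 533 ÷ 13 = 41
Convert 41 (decimal) → 41 = 40 + 1 → XLI (Roman numeral)
XLI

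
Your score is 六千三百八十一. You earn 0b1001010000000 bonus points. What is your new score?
Convert 六千三百八十一 (Chinese numeral) → 6×1000 + 3×100 + 8×10 + 1 = 6381 (decimal)
Convert 0b1001010000000 (binary) → 4096 + 512 + 128 = 4736 (decimal)
Compute 6381 + 4736 = 11117
11117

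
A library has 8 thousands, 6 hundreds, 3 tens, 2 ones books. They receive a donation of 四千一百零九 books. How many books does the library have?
Convert 8 thousands, 6 hundreds, 3 tens, 2 ones (place-value notation) → 8×1000 + 6×100 + 3×10 + 2 = 8632 (decimal)
Convert 四千一百零九 (Chinese numeral) → 4×1000 + 1×100 + 9 = 4109 (decimal)
Compute 8632 + 4109 = 12741
12741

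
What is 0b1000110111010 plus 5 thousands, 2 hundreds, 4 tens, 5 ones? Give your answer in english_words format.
Convert 0b1000110111010 (binary) → 4096 + 256 + 128 + 32 + 16 + 8 + 2 = 4538 (decimal)
Convert 5 thousands, 2 hundreds, 4 tens, 5 ones (place-value notation) → 5×1000 + 2×100 + 4×10 + 5 = 5245 (decimal)
Compute 4538 + 5245 = 9783
Convert 9783 (decimal) → 9783 = 9×1000 + 7×100 + 83 → nine thousand seven hundred eighty-three (English words)
nine thousand seven hundred eighty-three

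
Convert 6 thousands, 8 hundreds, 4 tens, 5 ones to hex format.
Convert 6 thousands, 8 hundreds, 4 tens, 5 ones (place-value notation) → 6×1000 + 8×100 + 4×10 + 5 = 6845 (decimal)
Convert 6845 (decimal) → 6845 = 1×4096 + 10×256 + 11×16 + 13 → 0x1ABD (hexadecimal)
0x1ABD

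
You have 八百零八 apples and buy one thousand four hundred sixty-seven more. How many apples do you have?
Convert 八百零八 (Chinese numeral) → 8×100 + 8 = 808 (decimal)
Convert one thousand four hundred sixty-seven (English words) → 1×1000 + 4×100 + 67 = 1467 (decimal)
Compute 808 + 1467 = 2275
2275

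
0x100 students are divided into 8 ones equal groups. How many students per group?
Convert 0x100 (hexadecimal) → 1×256 = 256 (decimal)
Convert 8 ones (place-value notation) → 8 (decimal)
Compute 256 ÷ 8 = 32
32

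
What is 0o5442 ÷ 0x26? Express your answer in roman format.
Convert 0o5442 (octal) → 5×512 + 4×64 + 4×8 + 2 = 2850 (decimal)
Convert 0x26 (hexadecimal) → 2×16 + 6 = 38 (decimal)
Compute 2850 ÷ 38 = 75
Convert 75 (decimal) → 75 = 50 + 10 + 10 + 5 → LXXV (Roman numeral)
LXXV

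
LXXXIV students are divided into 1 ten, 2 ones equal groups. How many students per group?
Convert LXXXIV (Roman numeral) → 50 + 10 + 10 + 10 + 4 = 84 (decimal)
Convert 1 ten, 2 ones (place-value notation) → 1×10 + 2 = 12 (decimal)
Compute 84 ÷ 12 = 7
7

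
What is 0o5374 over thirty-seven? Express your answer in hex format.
Convert 0o5374 (octal) → 5×512 + 3×64 + 7×8 + 4 = 2812 (decimal)
Convert thirty-seven (English words) → 37 (decimal)
Compute 2812 ÷ 37 = 76
Convert 76 (decimal) → 76 = 4×16 + 12 → 0x4C (hexadecimal)
0x4C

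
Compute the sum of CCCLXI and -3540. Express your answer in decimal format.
Convert CCCLXI (Roman numeral) → 100 + 100 + 100 + 50 + 10 + 1 = 361 (decimal)
Compute 361 + -3540 = -3179
-3179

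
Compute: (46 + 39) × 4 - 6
Parentheses first: 46 + 39 = 85
Multiply: 85 × 4 = 340
Subtract: 340 - 6 = 334
334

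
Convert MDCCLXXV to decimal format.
Convert MDCCLXXV (Roman numeral) → 1000 + 500 + 100 + 100 + 50 + 10 + 10 + 5 = 1775 (decimal)
1775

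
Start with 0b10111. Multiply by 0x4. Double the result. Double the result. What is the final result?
Convert 0b10111 (binary) → 16 + 4 + 2 + 1 = 23 (decimal)
Start: 23
Convert 0x4 (hexadecimal) → 4 (decimal)
23 × 4 = 92
92 × 2 = 184
184 × 2 = 368
368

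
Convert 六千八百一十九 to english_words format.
Convert 六千八百一十九 (Chinese numeral) → 6×1000 + 8×100 + 1×10 + 9 = 6819 (decimal)
Convert 6819 (decimal) → 6819 = 6×1000 + 8×100 + 19 → six thousand eight hundred nineteen (English words)
six thousand eight hundred nineteen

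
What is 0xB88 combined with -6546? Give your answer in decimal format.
Convert 0xB88 (hexadecimal) → 11×256 + 8×16 + 8 = 2952 (decimal)
Compute 2952 + -6546 = -3594
-3594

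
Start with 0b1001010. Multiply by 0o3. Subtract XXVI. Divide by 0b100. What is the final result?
Convert 0b1001010 (binary) → 64 + 8 + 2 = 74 (decimal)
Start: 74
Convert 0o3 (octal) → 3 (decimal)
74 × 3 = 222
Convert XXVI (Roman numeral) → 10 + 10 + 5 + 1 = 26 (decimal)
222 - 26 = 196
Convert 0b100 (binary) → 4 (decimal)
196 ÷ 4 = 49
49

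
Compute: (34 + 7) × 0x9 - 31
Convert 0x9 (hexadecimal) → 9 (decimal)
Expression in decimal: (34 + 7) × 9 - 31
Parentheses first: 34 + 7 = 41
Multiply: 41 × 9 = 369
Subtract: 369 - 31 = 338
338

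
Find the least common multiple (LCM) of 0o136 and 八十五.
Convert 0o136 (octal) → 1×64 + 3×8 + 6 = 94 (decimal)
Convert 八十五 (Chinese numeral) → 8×10 + 5 = 85 (decimal)
Compute lcm(94, 85) = 7990
7990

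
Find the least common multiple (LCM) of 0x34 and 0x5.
Convert 0x34 (hexadecimal) → 3×16 + 4 = 52 (decimal)
Convert 0x5 (hexadecimal) → 5 (decimal)
Compute lcm(52, 5) = 260
260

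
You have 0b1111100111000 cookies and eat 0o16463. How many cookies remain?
Convert 0b1111100111000 (binary) → 4096 + 2048 + 1024 + 512 + 256 + 32 + 16 + 8 = 7992 (decimal)
Convert 0o16463 (octal) → 1×4096 + 6×512 + 4×64 + 6×8 + 3 = 7475 (decimal)
Compute 7992 - 7475 = 517
517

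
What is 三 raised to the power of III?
Convert 三 (Chinese numeral) → 3 (decimal)
Convert III (Roman numeral) → 1 + 1 + 1 = 3 (decimal)
Compute 3 ^ 3 = 27
27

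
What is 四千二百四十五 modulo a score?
Convert 四千二百四十五 (Chinese numeral) → 4×1000 + 2×100 + 4×10 + 5 = 4245 (decimal)
Convert a score (colloquial) → 20 (decimal)
Compute 4245 mod 20 = 5
5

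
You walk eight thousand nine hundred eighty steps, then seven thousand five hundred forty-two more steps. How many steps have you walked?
Convert eight thousand nine hundred eighty (English words) → 8×1000 + 9×100 + 80 = 8980 (decimal)
Convert seven thousand five hundred forty-two (English words) → 7×1000 + 5×100 + 42 = 7542 (decimal)
Compute 8980 + 7542 = 16522
16522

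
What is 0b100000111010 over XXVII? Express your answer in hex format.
Convert 0b100000111010 (binary) → 2048 + 32 + 16 + 8 + 2 = 2106 (decimal)
Convert XXVII (Roman numeral) → 10 + 10 + 5 + 1 + 1 = 27 (decimal)
Compute 2106 ÷ 27 = 78
Convert 78 (decimal) → 78 = 4×16 + 14 → 0x4E (hexadecimal)
0x4E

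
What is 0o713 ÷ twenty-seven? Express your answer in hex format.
Convert 0o713 (octal) → 7×64 + 1×8 + 3 = 459 (decimal)
Convert twenty-seven (English words) → 27 (decimal)
Compute 459 ÷ 27 = 17
Convert 17 (decimal) → 17 = 1×16 + 1 → 0x11 (hexadecimal)
0x11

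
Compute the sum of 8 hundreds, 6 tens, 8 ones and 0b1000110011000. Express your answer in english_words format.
Convert 8 hundreds, 6 tens, 8 ones (place-value notation) → 8×100 + 6×10 + 8 = 868 (decimal)
Convert 0b1000110011000 (binary) → 4096 + 256 + 128 + 16 + 8 = 4504 (decimal)
Compute 868 + 4504 = 5372
Convert 5372 (decimal) → 5372 = 5×1000 + 3×100 + 72 → five thousand three hundred seventy-two (English words)
five thousand three hundred seventy-two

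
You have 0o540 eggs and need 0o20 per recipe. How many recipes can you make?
Convert 0o540 (octal) → 5×64 + 4×8 = 352 (decimal)
Convert 0o20 (octal) → 2×8 = 16 (decimal)
Compute 352 ÷ 16 = 22
22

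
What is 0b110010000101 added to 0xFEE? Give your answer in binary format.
Convert 0b110010000101 (binary) → 2048 + 1024 + 128 + 4 + 1 = 3205 (decimal)
Convert 0xFEE (hexadecimal) → 15×256 + 14×16 + 14 = 4078 (decimal)
Compute 3205 + 4078 = 7283
Convert 7283 (decimal) → 7283 = 4096 + 2048 + 1024 + 64 + 32 + 16 + 2 + 1 → 0b1110001110011 (binary)
0b1110001110011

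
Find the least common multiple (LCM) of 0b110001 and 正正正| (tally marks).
Convert 0b110001 (binary) → 32 + 16 + 1 = 49 (decimal)
Convert 正正正| (tally marks) → 5 + 5 + 5 + 1 = 16 (decimal)
Compute lcm(49, 16) = 784
784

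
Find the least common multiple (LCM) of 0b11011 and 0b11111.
Convert 0b11011 (binary) → 16 + 8 + 2 + 1 = 27 (decimal)
Convert 0b11111 (binary) → 16 + 8 + 4 + 2 + 1 = 31 (decimal)
Compute lcm(27, 31) = 837
837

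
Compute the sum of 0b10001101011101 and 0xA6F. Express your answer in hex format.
Convert 0b10001101011101 (binary) → 8192 + 512 + 256 + 64 + 16 + 8 + 4 + 1 = 9053 (decimal)
Convert 0xA6F (hexadecimal) → 10×256 + 6×16 + 15 = 2671 (decimal)
Compute 9053 + 2671 = 11724
Convert 11724 (decimal) → 11724 = 2×4096 + 13×256 + 12×16 + 12 → 0x2DCC (hexadecimal)
0x2DCC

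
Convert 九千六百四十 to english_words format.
Convert 九千六百四十 (Chinese numeral) → 9×1000 + 6×100 + 4×10 = 9640 (decimal)
Convert 9640 (decimal) → 9640 = 9×1000 + 6×100 + 40 → nine thousand six hundred forty (English words)
nine thousand six hundred forty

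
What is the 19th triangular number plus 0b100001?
The 19th triangular number = 19×20/2 = 190
Convert 0b100001 (binary) → 32 + 1 = 33 (decimal)
Compute 190 + 33 = 223
223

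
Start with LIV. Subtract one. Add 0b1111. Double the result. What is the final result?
Convert LIV (Roman numeral) → 50 + 4 = 54 (decimal)
Start: 54
Convert one (English words) → 1 (decimal)
54 - 1 = 53
Convert 0b1111 (binary) → 8 + 4 + 2 + 1 = 15 (decimal)
53 + 15 = 68
68 × 2 = 136
136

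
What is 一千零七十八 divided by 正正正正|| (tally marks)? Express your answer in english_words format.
Convert 一千零七十八 (Chinese numeral) → 1×1000 + 7×10 + 8 = 1078 (decimal)
Convert 正正正正|| (tally marks) → 5 + 5 + 5 + 5 + 2 = 22 (decimal)
Compute 1078 ÷ 22 = 49
Convert 49 (decimal) → forty-nine (English words)
forty-nine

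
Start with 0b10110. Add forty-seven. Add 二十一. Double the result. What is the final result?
Convert 0b10110 (binary) → 16 + 4 + 2 = 22 (decimal)
Start: 22
Convert forty-seven (English words) → 47 (decimal)
22 + 47 = 69
Convert 二十一 (Chinese numeral) → 2×10 + 1 = 21 (decimal)
69 + 21 = 90
90 × 2 = 180
180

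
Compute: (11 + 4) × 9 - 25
Parentheses first: 11 + 4 = 15
Multiply: 15 × 9 = 135
Subtract: 135 - 25 = 110
110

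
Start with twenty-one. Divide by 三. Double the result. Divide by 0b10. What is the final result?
Convert twenty-one (English words) → 21 (decimal)
Start: 21
Convert 三 (Chinese numeral) → 3 (decimal)
21 ÷ 3 = 7
7 × 2 = 14
Convert 0b10 (binary) → 2 (decimal)
14 ÷ 2 = 7
7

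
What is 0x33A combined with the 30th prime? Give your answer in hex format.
Convert 0x33A (hexadecimal) → 3×256 + 3×16 + 10 = 826 (decimal)
Convert the 30th prime (prime index) → 113 (decimal)
Compute 826 + 113 = 939
Convert 939 (decimal) → 939 = 3×256 + 10×16 + 11 → 0x3AB (hexadecimal)
0x3AB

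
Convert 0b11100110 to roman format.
Convert 0b11100110 (binary) → 128 + 64 + 32 + 4 + 2 = 230 (decimal)
Convert 230 (decimal) → 230 = 100 + 100 + 10 + 10 + 10 → CCXXX (Roman numeral)
CCXXX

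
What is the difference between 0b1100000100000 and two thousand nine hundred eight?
Convert 0b1100000100000 (binary) → 4096 + 2048 + 32 = 6176 (decimal)
Convert two thousand nine hundred eight (English words) → 2×1000 + 9×100 + 8 = 2908 (decimal)
Difference: |6176 - 2908| = 3268
3268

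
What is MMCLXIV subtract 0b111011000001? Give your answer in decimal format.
Convert MMCLXIV (Roman numeral) → 1000 + 1000 + 100 + 50 + 10 + 4 = 2164 (decimal)
Convert 0b111011000001 (binary) → 2048 + 1024 + 512 + 128 + 64 + 1 = 3777 (decimal)
Compute 2164 - 3777 = -1613
-1613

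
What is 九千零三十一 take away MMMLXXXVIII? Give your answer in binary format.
Convert 九千零三十一 (Chinese numeral) → 9×1000 + 3×10 + 1 = 9031 (decimal)
Convert MMMLXXXVIII (Roman numeral) → 1000 + 1000 + 1000 + 50 + 10 + 10 + 10 + 5 + 1 + 1 + 1 = 3088 (decimal)
Compute 9031 - 3088 = 5943
Convert 5943 (decimal) → 5943 = 4096 + 1024 + 512 + 256 + 32 + 16 + 4 + 2 + 1 → 0b1011100110111 (binary)
0b1011100110111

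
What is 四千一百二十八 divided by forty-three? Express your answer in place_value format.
Convert 四千一百二十八 (Chinese numeral) → 4×1000 + 1×100 + 2×10 + 8 = 4128 (decimal)
Convert forty-three (English words) → 43 (decimal)
Compute 4128 ÷ 43 = 96
Convert 96 (decimal) → 96 = 9×10 + 6 → 9 tens, 6 ones (place-value notation)
9 tens, 6 ones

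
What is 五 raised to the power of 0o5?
Convert 五 (Chinese numeral) → 5 (decimal)
Convert 0o5 (octal) → 5 (decimal)
Compute 5 ^ 5 = 3125
3125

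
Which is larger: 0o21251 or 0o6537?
Convert 0o21251 (octal) → 2×4096 + 1×512 + 2×64 + 5×8 + 1 = 8873 (decimal)
Convert 0o6537 (octal) → 6×512 + 5×64 + 3×8 + 7 = 3423 (decimal)
Compare 8873 vs 3423: larger = 8873
8873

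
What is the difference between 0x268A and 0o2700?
Convert 0x268A (hexadecimal) → 2×4096 + 6×256 + 8×16 + 10 = 9866 (decimal)
Convert 0o2700 (octal) → 2×512 + 7×64 = 1472 (decimal)
Difference: |9866 - 1472| = 8394
8394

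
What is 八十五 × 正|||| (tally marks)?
Convert 八十五 (Chinese numeral) → 8×10 + 5 = 85 (decimal)
Convert 正|||| (tally marks) → 5 + 4 = 9 (decimal)
Compute 85 × 9 = 765
765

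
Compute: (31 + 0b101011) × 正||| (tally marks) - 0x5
Convert 0b101011 (binary) → 32 + 8 + 2 + 1 = 43 (decimal)
Convert 正||| (tally marks) → 5 + 3 = 8 (decimal)
Convert 0x5 (hexadecimal) → 5 (decimal)
Expression in decimal: (31 + 43) × 8 - 5
Parentheses first: 31 + 43 = 74
Multiply: 74 × 8 = 592
Subtract: 592 - 5 = 587
587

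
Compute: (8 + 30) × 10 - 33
Parentheses first: 8 + 30 = 38
Multiply: 38 × 10 = 380
Subtract: 380 - 33 = 347
347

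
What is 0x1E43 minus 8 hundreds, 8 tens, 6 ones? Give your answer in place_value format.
Convert 0x1E43 (hexadecimal) → 1×4096 + 14×256 + 4×16 + 3 = 7747 (decimal)
Convert 8 hundreds, 8 tens, 6 ones (place-value notation) → 8×100 + 8×10 + 6 = 886 (decimal)
Compute 7747 - 886 = 6861
Convert 6861 (decimal) → 6861 = 6×1000 + 8×100 + 6×10 + 1 → 6 thousands, 8 hundreds, 6 tens, 1 one (place-value notation)
6 thousands, 8 hundreds, 6 tens, 1 one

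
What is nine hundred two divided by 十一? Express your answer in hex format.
Convert nine hundred two (English words) → 9×100 + 2 = 902 (decimal)
Convert 十一 (Chinese numeral) → 1×10 + 1 = 11 (decimal)
Compute 902 ÷ 11 = 82
Convert 82 (decimal) → 82 = 5×16 + 2 → 0x52 (hexadecimal)
0x52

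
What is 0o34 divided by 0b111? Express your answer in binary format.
Convert 0o34 (octal) → 3×8 + 4 = 28 (decimal)
Convert 0b111 (binary) → 4 + 2 + 1 = 7 (decimal)
Compute 28 ÷ 7 = 4
Convert 4 (decimal) → 0b100 (binary)
0b100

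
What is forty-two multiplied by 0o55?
Convert forty-two (English words) → 42 (decimal)
Convert 0o55 (octal) → 5×8 + 5 = 45 (decimal)
Compute 42 × 45 = 1890
1890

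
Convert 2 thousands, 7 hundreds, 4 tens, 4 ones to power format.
Convert 2 thousands, 7 hundreds, 4 tens, 4 ones (place-value notation) → 2×1000 + 7×100 + 4×10 + 4 = 2744 (decimal)
Convert 2744 (decimal) → 14^3 (power)
14^3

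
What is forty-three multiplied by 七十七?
Convert forty-three (English words) → 43 (decimal)
Convert 七十七 (Chinese numeral) → 7×10 + 7 = 77 (decimal)
Compute 43 × 77 = 3311
3311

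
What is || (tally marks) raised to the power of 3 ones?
Convert || (tally marks) → 2 (decimal)
Convert 3 ones (place-value notation) → 3 (decimal)
Compute 2 ^ 3 = 8
8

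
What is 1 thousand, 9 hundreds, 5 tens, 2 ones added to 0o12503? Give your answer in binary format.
Convert 1 thousand, 9 hundreds, 5 tens, 2 ones (place-value notation) → 1×1000 + 9×100 + 5×10 + 2 = 1952 (decimal)
Convert 0o12503 (octal) → 1×4096 + 2×512 + 5×64 + 3 = 5443 (decimal)
Compute 1952 + 5443 = 7395
Convert 7395 (decimal) → 7395 = 4096 + 2048 + 1024 + 128 + 64 + 32 + 2 + 1 → 0b1110011100011 (binary)
0b1110011100011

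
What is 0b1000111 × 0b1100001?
Convert 0b1000111 (binary) → 64 + 4 + 2 + 1 = 71 (decimal)
Convert 0b1100001 (binary) → 64 + 32 + 1 = 97 (decimal)
Compute 71 × 97 = 6887
6887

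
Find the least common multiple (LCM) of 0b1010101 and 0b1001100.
Convert 0b1010101 (binary) → 64 + 16 + 4 + 1 = 85 (decimal)
Convert 0b1001100 (binary) → 64 + 8 + 4 = 76 (decimal)
Compute lcm(85, 76) = 6460
6460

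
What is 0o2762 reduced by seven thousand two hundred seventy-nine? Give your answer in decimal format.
Convert 0o2762 (octal) → 2×512 + 7×64 + 6×8 + 2 = 1522 (decimal)
Convert seven thousand two hundred seventy-nine (English words) → 7×1000 + 2×100 + 79 = 7279 (decimal)
Compute 1522 - 7279 = -5757
-5757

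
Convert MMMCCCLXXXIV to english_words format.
Convert MMMCCCLXXXIV (Roman numeral) → 1000 + 1000 + 1000 + 100 + 100 + 100 + 50 + 10 + 10 + 10 + 4 = 3384 (decimal)
Convert 3384 (decimal) → 3384 = 3×1000 + 3×100 + 84 → three thousand three hundred eighty-four (English words)
three thousand three hundred eighty-four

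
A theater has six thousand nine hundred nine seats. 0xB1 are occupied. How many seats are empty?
Convert six thousand nine hundred nine (English words) → 6×1000 + 9×100 + 9 = 6909 (decimal)
Convert 0xB1 (hexadecimal) → 11×16 + 1 = 177 (decimal)
Compute 6909 - 177 = 6732
6732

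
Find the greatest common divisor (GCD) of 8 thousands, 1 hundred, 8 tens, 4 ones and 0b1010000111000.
Convert 8 thousands, 1 hundred, 8 tens, 4 ones (place-value notation) → 8×1000 + 1×100 + 8×10 + 4 = 8184 (decimal)
Convert 0b1010000111000 (binary) → 4096 + 1024 + 32 + 16 + 8 = 5176 (decimal)
Compute gcd(8184, 5176) = 8
8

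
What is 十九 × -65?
Convert 十九 (Chinese numeral) → 1×10 + 9 = 19 (decimal)
Compute 19 × -65 = -1235
-1235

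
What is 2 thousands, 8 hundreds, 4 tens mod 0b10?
Convert 2 thousands, 8 hundreds, 4 tens (place-value notation) → 2×1000 + 8×100 + 4×10 = 2840 (decimal)
Convert 0b10 (binary) → 2 (decimal)
Compute 2840 mod 2 = 0
0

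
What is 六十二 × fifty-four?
Convert 六十二 (Chinese numeral) → 6×10 + 2 = 62 (decimal)
Convert fifty-four (English words) → 54 (decimal)
Compute 62 × 54 = 3348
3348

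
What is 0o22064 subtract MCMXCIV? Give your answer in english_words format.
Convert 0o22064 (octal) → 2×4096 + 2×512 + 6×8 + 4 = 9268 (decimal)
Convert MCMXCIV (Roman numeral) → 1000 + 900 + 90 + 4 = 1994 (decimal)
Compute 9268 - 1994 = 7274
Convert 7274 (decimal) → 7274 = 7×1000 + 2×100 + 74 → seven thousand two hundred seventy-four (English words)
seven thousand two hundred seventy-four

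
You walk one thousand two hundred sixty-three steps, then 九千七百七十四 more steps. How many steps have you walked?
Convert one thousand two hundred sixty-three (English words) → 1×1000 + 2×100 + 63 = 1263 (decimal)
Convert 九千七百七十四 (Chinese numeral) → 9×1000 + 7×100 + 7×10 + 4 = 9774 (decimal)
Compute 1263 + 9774 = 11037
11037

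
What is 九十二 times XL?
Convert 九十二 (Chinese numeral) → 9×10 + 2 = 92 (decimal)
Convert XL (Roman numeral) → 40 (decimal)
Compute 92 × 40 = 3680
3680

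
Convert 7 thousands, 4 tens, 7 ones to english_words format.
Convert 7 thousands, 4 tens, 7 ones (place-value notation) → 7×1000 + 4×10 + 7 = 7047 (decimal)
Convert 7047 (decimal) → 7047 = 7×1000 + 47 → seven thousand forty-seven (English words)
seven thousand forty-seven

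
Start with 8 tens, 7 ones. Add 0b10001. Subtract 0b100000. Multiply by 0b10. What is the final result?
Convert 8 tens, 7 ones (place-value notation) → 8×10 + 7 = 87 (decimal)
Start: 87
Convert 0b10001 (binary) → 16 + 1 = 17 (decimal)
87 + 17 = 104
Convert 0b100000 (binary) → 32 (decimal)
104 - 32 = 72
Convert 0b10 (binary) → 2 (decimal)
72 × 2 = 144
144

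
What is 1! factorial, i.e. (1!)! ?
Convert 1! (factorial) → 1 (decimal)
Compute 1! = 1
1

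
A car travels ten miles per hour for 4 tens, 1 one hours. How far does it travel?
Convert ten (English words) → 10 (decimal)
Convert 4 tens, 1 one (place-value notation) → 4×10 + 1 = 41 (decimal)
Compute 10 × 41 = 410
410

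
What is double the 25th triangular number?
The 25th triangular number = 25×26/2 = 325
Compute 325 × 2 = 650
650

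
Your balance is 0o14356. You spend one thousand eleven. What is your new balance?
Convert 0o14356 (octal) → 1×4096 + 4×512 + 3×64 + 5×8 + 6 = 6382 (decimal)
Convert one thousand eleven (English words) → 1×1000 + 11 = 1011 (decimal)
Compute 6382 - 1011 = 5371
5371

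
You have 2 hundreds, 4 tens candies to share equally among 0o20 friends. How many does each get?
Convert 2 hundreds, 4 tens (place-value notation) → 2×100 + 4×10 = 240 (decimal)
Convert 0o20 (octal) → 2×8 = 16 (decimal)
Compute 240 ÷ 16 = 15
15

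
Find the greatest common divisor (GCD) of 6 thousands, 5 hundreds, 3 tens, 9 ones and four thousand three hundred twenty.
Convert 6 thousands, 5 hundreds, 3 tens, 9 ones (place-value notation) → 6×1000 + 5×100 + 3×10 + 9 = 6539 (decimal)
Convert four thousand three hundred twenty (English words) → 4×1000 + 3×100 + 20 = 4320 (decimal)
Compute gcd(6539, 4320) = 1
1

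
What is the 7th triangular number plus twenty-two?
The 7th triangular number = 7×8/2 = 28
Convert twenty-two (English words) → 22 (decimal)
Compute 28 + 22 = 50
50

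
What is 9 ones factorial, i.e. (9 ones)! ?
Convert 9 ones (place-value notation) → 9 (decimal)
Compute 9! = 362880
362880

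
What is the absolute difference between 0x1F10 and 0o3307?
Convert 0x1F10 (hexadecimal) → 1×4096 + 15×256 + 1×16 = 7952 (decimal)
Convert 0o3307 (octal) → 3×512 + 3×64 + 7 = 1735 (decimal)
Compute |7952 - 1735| = 6217
6217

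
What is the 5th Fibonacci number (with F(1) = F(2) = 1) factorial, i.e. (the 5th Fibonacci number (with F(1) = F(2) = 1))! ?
Convert the 5th Fibonacci number (with F(1) = F(2) = 1) (Fibonacci index) → 1, 1, 2, 3, 5 → 5 (decimal)
Compute 5! = 120
120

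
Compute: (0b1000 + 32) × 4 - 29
Convert 0b1000 (binary) → 8 (decimal)
Expression in decimal: (8 + 32) × 4 - 29
Parentheses first: 8 + 32 = 40
Multiply: 40 × 4 = 160
Subtract: 160 - 29 = 131
131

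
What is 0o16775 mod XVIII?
Convert 0o16775 (octal) → 1×4096 + 6×512 + 7×64 + 7×8 + 5 = 7677 (decimal)
Convert XVIII (Roman numeral) → 10 + 5 + 1 + 1 + 1 = 18 (decimal)
Compute 7677 mod 18 = 9
9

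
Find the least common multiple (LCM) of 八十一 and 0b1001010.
Convert 八十一 (Chinese numeral) → 8×10 + 1 = 81 (decimal)
Convert 0b1001010 (binary) → 64 + 8 + 2 = 74 (decimal)
Compute lcm(81, 74) = 5994
5994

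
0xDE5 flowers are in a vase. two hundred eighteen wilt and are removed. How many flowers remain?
Convert 0xDE5 (hexadecimal) → 13×256 + 14×16 + 5 = 3557 (decimal)
Convert two hundred eighteen (English words) → 2×100 + 18 = 218 (decimal)
Compute 3557 - 218 = 3339
3339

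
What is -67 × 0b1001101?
Convert 0b1001101 (binary) → 64 + 8 + 4 + 1 = 77 (decimal)
Compute -67 × 77 = -5159
-5159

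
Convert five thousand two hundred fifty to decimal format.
Convert five thousand two hundred fifty (English words) → 5×1000 + 2×100 + 50 = 5250 (decimal)
5250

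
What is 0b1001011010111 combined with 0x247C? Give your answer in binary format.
Convert 0b1001011010111 (binary) → 4096 + 512 + 128 + 64 + 16 + 4 + 2 + 1 = 4823 (decimal)
Convert 0x247C (hexadecimal) → 2×4096 + 4×256 + 7×16 + 12 = 9340 (decimal)
Compute 4823 + 9340 = 14163
Convert 14163 (decimal) → 14163 = 8192 + 4096 + 1024 + 512 + 256 + 64 + 16 + 2 + 1 → 0b11011101010011 (binary)
0b11011101010011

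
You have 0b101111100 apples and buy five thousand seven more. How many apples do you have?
Convert 0b101111100 (binary) → 256 + 64 + 32 + 16 + 8 + 4 = 380 (decimal)
Convert five thousand seven (English words) → 5×1000 + 7 = 5007 (decimal)
Compute 380 + 5007 = 5387
5387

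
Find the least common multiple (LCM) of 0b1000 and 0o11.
Convert 0b1000 (binary) → 8 (decimal)
Convert 0o11 (octal) → 1×8 + 1 = 9 (decimal)
Compute lcm(8, 9) = 72
72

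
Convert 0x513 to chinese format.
Convert 0x513 (hexadecimal) → 5×256 + 1×16 + 3 = 1299 (decimal)
Convert 1299 (decimal) → 1299 = 1×1000 + 2×100 + 9×10 + 9 → 一千二百九十九 (Chinese numeral)
一千二百九十九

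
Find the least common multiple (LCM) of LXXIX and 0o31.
Convert LXXIX (Roman numeral) → 50 + 10 + 10 + 9 = 79 (decimal)
Convert 0o31 (octal) → 3×8 + 1 = 25 (decimal)
Compute lcm(79, 25) = 1975
1975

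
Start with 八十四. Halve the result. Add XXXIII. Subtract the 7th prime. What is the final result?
Convert 八十四 (Chinese numeral) → 8×10 + 4 = 84 (decimal)
Start: 84
84 ÷ 2 = 42
Convert XXXIII (Roman numeral) → 10 + 10 + 10 + 1 + 1 + 1 = 33 (decimal)
42 + 33 = 75
Convert the 7th prime (prime index) → 17 (decimal)
75 - 17 = 58
58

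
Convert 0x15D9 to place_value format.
Convert 0x15D9 (hexadecimal) → 1×4096 + 5×256 + 13×16 + 9 = 5593 (decimal)
Convert 5593 (decimal) → 5593 = 5×1000 + 5×100 + 9×10 + 3 → 5 thousands, 5 hundreds, 9 tens, 3 ones (place-value notation)
5 thousands, 5 hundreds, 9 tens, 3 ones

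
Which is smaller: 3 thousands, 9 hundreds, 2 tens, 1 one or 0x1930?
Convert 3 thousands, 9 hundreds, 2 tens, 1 one (place-value notation) → 3×1000 + 9×100 + 2×10 + 1 = 3921 (decimal)
Convert 0x1930 (hexadecimal) → 1×4096 + 9×256 + 3×16 = 6448 (decimal)
Compare 3921 vs 6448: smaller = 3921
3921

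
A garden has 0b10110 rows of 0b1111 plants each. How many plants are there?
Convert 0b1111 (binary) → 8 + 4 + 2 + 1 = 15 (decimal)
Convert 0b10110 (binary) → 16 + 4 + 2 = 22 (decimal)
Compute 15 × 22 = 330
330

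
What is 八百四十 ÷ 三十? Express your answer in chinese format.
Convert 八百四十 (Chinese numeral) → 8×100 + 4×10 = 840 (decimal)
Convert 三十 (Chinese numeral) → 3×10 = 30 (decimal)
Compute 840 ÷ 30 = 28
Convert 28 (decimal) → 28 = 2×10 + 8 → 二十八 (Chinese numeral)
二十八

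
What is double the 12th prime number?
The 12th prime number = 37
Compute 37 × 2 = 74
74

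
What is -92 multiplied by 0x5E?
Convert 0x5E (hexadecimal) → 5×16 + 14 = 94 (decimal)
Compute -92 × 94 = -8648
-8648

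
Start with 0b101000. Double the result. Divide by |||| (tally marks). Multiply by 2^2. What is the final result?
Convert 0b101000 (binary) → 32 + 8 = 40 (decimal)
Start: 40
40 × 2 = 80
Convert |||| (tally marks) → 4 (decimal)
80 ÷ 4 = 20
Convert 2^2 (power) → 4 (decimal)
20 × 4 = 80
80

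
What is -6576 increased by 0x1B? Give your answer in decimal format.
Convert 0x1B (hexadecimal) → 1×16 + 11 = 27 (decimal)
Compute -6576 + 27 = -6549
-6549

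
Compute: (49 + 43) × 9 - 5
Parentheses first: 49 + 43 = 92
Multiply: 92 × 9 = 828
Subtract: 828 - 5 = 823
823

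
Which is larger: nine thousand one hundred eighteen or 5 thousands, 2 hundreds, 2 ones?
Convert nine thousand one hundred eighteen (English words) → 9×1000 + 1×100 + 18 = 9118 (decimal)
Convert 5 thousands, 2 hundreds, 2 ones (place-value notation) → 5×1000 + 2×100 + 2 = 5202 (decimal)
Compare 9118 vs 5202: larger = 9118
9118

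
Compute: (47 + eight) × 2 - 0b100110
Convert eight (English words) → 8 (decimal)
Convert 0b100110 (binary) → 32 + 4 + 2 = 38 (decimal)
Expression in decimal: (47 + 8) × 2 - 38
Parentheses first: 47 + 8 = 55
Multiply: 55 × 2 = 110
Subtract: 110 - 38 = 72
72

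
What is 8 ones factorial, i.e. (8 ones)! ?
Convert 8 ones (place-value notation) → 8 (decimal)
Compute 8! = 40320
40320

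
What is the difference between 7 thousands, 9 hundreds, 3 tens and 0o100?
Convert 7 thousands, 9 hundreds, 3 tens (place-value notation) → 7×1000 + 9×100 + 3×10 = 7930 (decimal)
Convert 0o100 (octal) → 1×64 = 64 (decimal)
Difference: |7930 - 64| = 7866
7866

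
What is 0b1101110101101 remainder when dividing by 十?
Convert 0b1101110101101 (binary) → 4096 + 2048 + 512 + 256 + 128 + 32 + 8 + 4 + 1 = 7085 (decimal)
Convert 十 (Chinese numeral) → 1×10 = 10 (decimal)
Compute 7085 mod 10 = 5
5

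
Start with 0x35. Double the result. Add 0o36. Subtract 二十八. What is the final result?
Convert 0x35 (hexadecimal) → 3×16 + 5 = 53 (decimal)
Start: 53
53 × 2 = 106
Convert 0o36 (octal) → 3×8 + 6 = 30 (decimal)
106 + 30 = 136
Convert 二十八 (Chinese numeral) → 2×10 + 8 = 28 (decimal)
136 - 28 = 108
108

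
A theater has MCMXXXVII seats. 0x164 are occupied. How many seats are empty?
Convert MCMXXXVII (Roman numeral) → 1000 + 900 + 10 + 10 + 10 + 5 + 1 + 1 = 1937 (decimal)
Convert 0x164 (hexadecimal) → 1×256 + 6×16 + 4 = 356 (decimal)
Compute 1937 - 356 = 1581
1581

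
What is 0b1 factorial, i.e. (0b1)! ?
Convert 0b1 (binary) → 1 (decimal)
Compute 1! = 1
1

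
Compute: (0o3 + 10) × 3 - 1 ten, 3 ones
Convert 0o3 (octal) → 3 (decimal)
Convert 1 ten, 3 ones (place-value notation) → 1×10 + 3 = 13 (decimal)
Expression in decimal: (3 + 10) × 3 - 13
Parentheses first: 3 + 10 = 13
Multiply: 13 × 3 = 39
Subtract: 39 - 13 = 26
26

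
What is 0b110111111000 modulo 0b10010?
Convert 0b110111111000 (binary) → 2048 + 1024 + 256 + 128 + 64 + 32 + 16 + 8 = 3576 (decimal)
Convert 0b10010 (binary) → 16 + 2 = 18 (decimal)
Compute 3576 mod 18 = 12
12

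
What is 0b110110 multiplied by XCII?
Convert 0b110110 (binary) → 32 + 16 + 4 + 2 = 54 (decimal)
Convert XCII (Roman numeral) → 90 + 1 + 1 = 92 (decimal)
Compute 54 × 92 = 4968
4968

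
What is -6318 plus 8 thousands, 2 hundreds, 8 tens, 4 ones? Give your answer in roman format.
Convert 8 thousands, 2 hundreds, 8 tens, 4 ones (place-value notation) → 8×1000 + 2×100 + 8×10 + 4 = 8284 (decimal)
Compute -6318 + 8284 = 1966
Convert 1966 (decimal) → 1966 = 1000 + 900 + 50 + 10 + 5 + 1 → MCMLXVI (Roman numeral)
MCMLXVI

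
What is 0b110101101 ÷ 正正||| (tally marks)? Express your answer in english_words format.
Convert 0b110101101 (binary) → 256 + 128 + 32 + 8 + 4 + 1 = 429 (decimal)
Convert 正正||| (tally marks) → 5 + 5 + 3 = 13 (decimal)
Compute 429 ÷ 13 = 33
Convert 33 (decimal) → thirty-three (English words)
thirty-three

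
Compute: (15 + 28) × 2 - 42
Parentheses first: 15 + 28 = 43
Multiply: 43 × 2 = 86
Subtract: 86 - 42 = 44
44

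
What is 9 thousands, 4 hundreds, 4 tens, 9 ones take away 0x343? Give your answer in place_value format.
Convert 9 thousands, 4 hundreds, 4 tens, 9 ones (place-value notation) → 9×1000 + 4×100 + 4×10 + 9 = 9449 (decimal)
Convert 0x343 (hexadecimal) → 3×256 + 4×16 + 3 = 835 (decimal)
Compute 9449 - 835 = 8614
Convert 8614 (decimal) → 8614 = 8×1000 + 6×100 + 1×10 + 4 → 8 thousands, 6 hundreds, 1 ten, 4 ones (place-value notation)
8 thousands, 6 hundreds, 1 ten, 4 ones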